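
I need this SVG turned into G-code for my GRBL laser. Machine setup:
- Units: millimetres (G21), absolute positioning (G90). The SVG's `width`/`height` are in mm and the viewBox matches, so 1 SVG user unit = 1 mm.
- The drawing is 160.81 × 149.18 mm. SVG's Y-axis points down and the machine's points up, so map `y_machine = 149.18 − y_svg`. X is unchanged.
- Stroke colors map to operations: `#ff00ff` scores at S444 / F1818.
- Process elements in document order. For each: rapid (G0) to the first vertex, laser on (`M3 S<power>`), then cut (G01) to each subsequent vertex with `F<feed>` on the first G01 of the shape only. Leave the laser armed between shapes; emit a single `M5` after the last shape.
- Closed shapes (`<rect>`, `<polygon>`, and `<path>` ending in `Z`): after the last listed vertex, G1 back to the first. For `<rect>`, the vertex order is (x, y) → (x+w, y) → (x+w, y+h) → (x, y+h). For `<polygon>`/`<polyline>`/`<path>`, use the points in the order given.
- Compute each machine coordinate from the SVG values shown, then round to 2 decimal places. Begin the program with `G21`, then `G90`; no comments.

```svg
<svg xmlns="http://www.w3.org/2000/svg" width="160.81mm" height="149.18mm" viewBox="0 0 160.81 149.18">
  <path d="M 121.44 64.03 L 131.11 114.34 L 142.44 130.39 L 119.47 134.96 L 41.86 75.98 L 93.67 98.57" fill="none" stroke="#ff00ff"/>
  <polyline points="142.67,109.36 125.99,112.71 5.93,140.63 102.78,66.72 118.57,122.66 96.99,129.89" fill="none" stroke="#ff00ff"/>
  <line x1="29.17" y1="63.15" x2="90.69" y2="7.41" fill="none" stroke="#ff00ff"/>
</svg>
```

Since the viewBox matches the mm dimensions, user units are millimetres directly. The only transform is the Y-flip y_m = 149.18 − y_svg.

Shape 1 is a open polyline drawn with `<path>`. Its stroke #ff00ff means score at S444, F1818. After flipping Y the toolpath is (121.44,85.15) → (131.11,34.84) → (142.44,18.79) → (119.47,14.22) → (41.86,73.20) → (93.67,50.61).

Shape 2 is a open polyline drawn with `<polyline>`. Its stroke #ff00ff means score at S444, F1818. After flipping Y the toolpath is (142.67,39.82) → (125.99,36.47) → (5.93,8.55) → (102.78,82.46) → (118.57,26.52) → (96.99,19.29).

Shape 3 is a line segment drawn with `<line>`. Its stroke #ff00ff means score at S444, F1818. After flipping Y the toolpath is (29.17,86.03) → (90.69,141.77).

G21
G90
G0 X121.44 Y85.15
M3 S444
G01 X131.11 Y34.84 F1818
G01 X142.44 Y18.79
G01 X119.47 Y14.22
G01 X41.86 Y73.20
G01 X93.67 Y50.61
G0 X142.67 Y39.82
M3 S444
G01 X125.99 Y36.47 F1818
G01 X5.93 Y8.55
G01 X102.78 Y82.46
G01 X118.57 Y26.52
G01 X96.99 Y19.29
G0 X29.17 Y86.03
M3 S444
G01 X90.69 Y141.77 F1818
M5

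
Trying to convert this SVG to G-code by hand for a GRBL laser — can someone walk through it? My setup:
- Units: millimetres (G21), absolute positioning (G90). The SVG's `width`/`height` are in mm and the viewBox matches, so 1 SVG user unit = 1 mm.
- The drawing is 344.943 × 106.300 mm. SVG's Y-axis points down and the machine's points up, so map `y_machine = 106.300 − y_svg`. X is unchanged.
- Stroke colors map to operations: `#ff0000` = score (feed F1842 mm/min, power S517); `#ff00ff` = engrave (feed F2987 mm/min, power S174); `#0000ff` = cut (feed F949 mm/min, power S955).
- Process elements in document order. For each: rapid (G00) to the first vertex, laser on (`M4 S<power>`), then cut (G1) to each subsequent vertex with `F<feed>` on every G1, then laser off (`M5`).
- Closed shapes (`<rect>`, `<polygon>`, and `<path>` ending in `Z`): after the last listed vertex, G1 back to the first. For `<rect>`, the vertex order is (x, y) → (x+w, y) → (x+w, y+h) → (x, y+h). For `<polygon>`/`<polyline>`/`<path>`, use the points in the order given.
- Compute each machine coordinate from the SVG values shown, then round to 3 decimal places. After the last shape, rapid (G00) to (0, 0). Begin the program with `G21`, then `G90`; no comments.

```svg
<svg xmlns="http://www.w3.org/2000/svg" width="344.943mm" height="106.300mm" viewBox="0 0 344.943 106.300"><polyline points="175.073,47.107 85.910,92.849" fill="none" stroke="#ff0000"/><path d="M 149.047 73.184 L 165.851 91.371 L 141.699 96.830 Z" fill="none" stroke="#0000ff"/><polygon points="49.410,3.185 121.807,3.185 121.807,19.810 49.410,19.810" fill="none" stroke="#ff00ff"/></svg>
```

G21
G90
G00 X175.073 Y59.193
M4 S517
G1 X85.910 Y13.451 F1842
M5
G00 X149.047 Y33.116
M4 S955
G1 X165.851 Y14.929 F949
G1 X141.699 Y9.470 F949
G1 X149.047 Y33.116 F949
M5
G00 X49.410 Y103.115
M4 S174
G1 X121.807 Y103.115 F2987
G1 X121.807 Y86.490 F2987
G1 X49.410 Y86.490 F2987
G1 X49.410 Y103.115 F2987
M5
G00 X0.000 Y0.000

1 u = 1 mm; y_m = 106.300 − y.

[1] `<polyline>` line segment, #ff0000→score S517 F1842: (175.073,59.193) → (85.910,13.451)

[2] `<path>` regular polygon, #0000ff→cut S955 F949: (149.047,33.116) → (165.851,14.929) → (141.699,9.470) → (149.047,33.116) (closed)

[3] `<polygon>` rectangle, #ff00ff→engrave S174 F2987: (49.410,103.115) → (121.807,103.115) → (121.807,86.490) → (49.410,86.490) → (49.410,103.115) (closed)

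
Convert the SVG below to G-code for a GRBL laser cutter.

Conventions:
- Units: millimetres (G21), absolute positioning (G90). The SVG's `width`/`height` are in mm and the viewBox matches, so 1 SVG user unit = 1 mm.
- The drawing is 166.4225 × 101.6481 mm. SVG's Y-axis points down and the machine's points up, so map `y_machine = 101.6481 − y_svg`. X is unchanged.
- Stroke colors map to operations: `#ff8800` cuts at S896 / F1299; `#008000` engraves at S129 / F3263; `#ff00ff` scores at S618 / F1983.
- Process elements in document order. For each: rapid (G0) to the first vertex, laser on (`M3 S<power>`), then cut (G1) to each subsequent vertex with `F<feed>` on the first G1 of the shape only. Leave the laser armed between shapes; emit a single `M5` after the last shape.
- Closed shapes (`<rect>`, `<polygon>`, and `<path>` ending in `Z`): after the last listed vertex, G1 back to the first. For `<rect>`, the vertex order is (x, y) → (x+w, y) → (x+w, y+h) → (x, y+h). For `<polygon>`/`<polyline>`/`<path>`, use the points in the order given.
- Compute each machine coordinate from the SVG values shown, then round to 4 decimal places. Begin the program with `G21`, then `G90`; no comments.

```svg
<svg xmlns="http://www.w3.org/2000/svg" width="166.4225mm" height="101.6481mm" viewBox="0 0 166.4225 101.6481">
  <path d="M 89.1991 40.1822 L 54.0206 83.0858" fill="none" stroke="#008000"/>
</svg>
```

Since the viewBox matches the mm dimensions, user units are millimetres directly. The only transform is the Y-flip y_m = 101.6481 − y_svg.

Shape 1 is a line segment drawn with `<path>`. Its stroke #008000 means engrave at S129, F3263. After flipping Y the toolpath is (89.1991,61.4659) → (54.0206,18.5623).

G21
G90
G0 X89.1991 Y61.4659
M3 S129
G1 X54.0206 Y18.5623 F3263
M5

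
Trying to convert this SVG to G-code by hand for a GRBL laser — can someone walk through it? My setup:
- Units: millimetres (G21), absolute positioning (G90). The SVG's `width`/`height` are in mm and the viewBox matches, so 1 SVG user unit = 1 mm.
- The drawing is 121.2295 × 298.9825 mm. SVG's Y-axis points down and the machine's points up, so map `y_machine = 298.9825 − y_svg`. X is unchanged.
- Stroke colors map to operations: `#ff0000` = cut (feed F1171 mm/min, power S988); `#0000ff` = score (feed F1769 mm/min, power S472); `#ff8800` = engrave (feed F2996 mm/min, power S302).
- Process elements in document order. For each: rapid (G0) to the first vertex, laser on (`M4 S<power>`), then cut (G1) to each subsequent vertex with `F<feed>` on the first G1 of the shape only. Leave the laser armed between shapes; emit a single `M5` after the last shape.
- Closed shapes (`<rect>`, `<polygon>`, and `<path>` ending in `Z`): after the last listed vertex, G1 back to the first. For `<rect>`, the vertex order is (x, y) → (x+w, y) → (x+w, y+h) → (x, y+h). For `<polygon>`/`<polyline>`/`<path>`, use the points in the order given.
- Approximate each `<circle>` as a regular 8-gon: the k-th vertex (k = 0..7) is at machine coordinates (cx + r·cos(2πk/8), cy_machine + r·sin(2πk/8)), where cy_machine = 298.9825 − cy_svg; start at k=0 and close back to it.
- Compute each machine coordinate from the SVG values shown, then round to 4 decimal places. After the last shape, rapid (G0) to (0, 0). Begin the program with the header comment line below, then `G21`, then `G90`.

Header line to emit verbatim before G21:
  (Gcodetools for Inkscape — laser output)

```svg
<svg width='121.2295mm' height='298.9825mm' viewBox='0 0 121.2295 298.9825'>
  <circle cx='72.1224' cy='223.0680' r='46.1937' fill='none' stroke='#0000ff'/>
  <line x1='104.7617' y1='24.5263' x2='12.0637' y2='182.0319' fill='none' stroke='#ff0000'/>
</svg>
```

Since the viewBox matches the mm dimensions, user units are millimetres directly. The only transform is the Y-flip y_m = 298.9825 − y_svg.

Shape 1 is a circle drawn with `<circle>`. Its stroke #0000ff means score at S472, F1769. After flipping Y the toolpath is (118.3161,75.9145) → (104.7863,108.5784) → (72.1224,122.1082) → (39.4585,108.5784) → (25.9287,75.9145) → (39.4585,43.2506) → (72.1224,29.7208) → (104.7863,43.2506) → (118.3161,75.9145), returning to the start.

Shape 2 is a line segment drawn with `<line>`. Its stroke #ff0000 means cut at S988, F1171. After flipping Y the toolpath is (104.7617,274.4562) → (12.0637,116.9506).

(Gcodetools for Inkscape — laser output)
G21
G90
G0 X118.3161 Y75.9145
M4 S472
G1 X104.7863 Y108.5784 F1769
G1 X72.1224 Y122.1082
G1 X39.4585 Y108.5784
G1 X25.9287 Y75.9145
G1 X39.4585 Y43.2506
G1 X72.1224 Y29.7208
G1 X104.7863 Y43.2506
G1 X118.3161 Y75.9145
G0 X104.7617 Y274.4562
M4 S988
G1 X12.0637 Y116.9506 F1171
M5
G0 X0.0000 Y0.0000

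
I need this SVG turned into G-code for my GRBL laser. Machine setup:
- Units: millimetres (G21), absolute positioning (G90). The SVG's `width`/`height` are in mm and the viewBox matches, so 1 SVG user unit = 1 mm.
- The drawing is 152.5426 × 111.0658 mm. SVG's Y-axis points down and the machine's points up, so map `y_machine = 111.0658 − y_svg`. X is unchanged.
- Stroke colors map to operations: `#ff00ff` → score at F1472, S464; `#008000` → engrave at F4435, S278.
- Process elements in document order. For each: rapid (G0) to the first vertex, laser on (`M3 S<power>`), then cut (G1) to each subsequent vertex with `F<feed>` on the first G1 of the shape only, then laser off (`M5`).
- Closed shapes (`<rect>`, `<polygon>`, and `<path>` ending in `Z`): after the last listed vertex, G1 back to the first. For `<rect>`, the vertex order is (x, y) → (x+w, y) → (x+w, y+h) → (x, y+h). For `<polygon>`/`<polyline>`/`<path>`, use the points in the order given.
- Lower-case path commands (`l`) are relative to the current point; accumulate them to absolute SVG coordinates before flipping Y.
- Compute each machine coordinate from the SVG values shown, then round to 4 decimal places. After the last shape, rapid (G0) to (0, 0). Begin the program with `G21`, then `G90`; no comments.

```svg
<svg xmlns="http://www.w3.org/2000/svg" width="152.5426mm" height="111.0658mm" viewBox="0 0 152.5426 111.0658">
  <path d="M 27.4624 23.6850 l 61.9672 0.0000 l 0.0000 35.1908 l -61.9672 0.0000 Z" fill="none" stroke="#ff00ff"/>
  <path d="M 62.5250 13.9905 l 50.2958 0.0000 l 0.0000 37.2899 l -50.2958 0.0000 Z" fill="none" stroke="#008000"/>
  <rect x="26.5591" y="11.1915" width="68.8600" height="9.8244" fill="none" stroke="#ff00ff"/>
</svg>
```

Since the viewBox matches the mm dimensions, user units are millimetres directly. The only transform is the Y-flip y_m = 111.0658 − y_svg.

Shape 1 is a rectangle drawn with `<path>`. Its stroke #ff00ff means score at S464, F1472. After flipping Y the toolpath is (27.4624,87.3808) → (89.4296,87.3808) → (89.4296,52.1900) → (27.4624,52.1900) → (27.4624,87.3808), returning to the start.

Shape 2 is a rectangle drawn with `<path>`. Its stroke #008000 means engrave at S278, F4435. After flipping Y the toolpath is (62.5250,97.0753) → (112.8208,97.0753) → (112.8208,59.7854) → (62.5250,59.7854) → (62.5250,97.0753), returning to the start.

Shape 3 is a rectangle drawn with `<rect>`. Its stroke #ff00ff means score at S464, F1472. After flipping Y the toolpath is (26.5591,99.8743) → (95.4191,99.8743) → (95.4191,90.0499) → (26.5591,90.0499) → (26.5591,99.8743), returning to the start.

G21
G90
G0 X27.4624 Y87.3808
M3 S464
G1 X89.4296 Y87.3808 F1472
G1 X89.4296 Y52.1900
G1 X27.4624 Y52.1900
G1 X27.4624 Y87.3808
M5
G0 X62.5250 Y97.0753
M3 S278
G1 X112.8208 Y97.0753 F4435
G1 X112.8208 Y59.7854
G1 X62.5250 Y59.7854
G1 X62.5250 Y97.0753
M5
G0 X26.5591 Y99.8743
M3 S464
G1 X95.4191 Y99.8743 F1472
G1 X95.4191 Y90.0499
G1 X26.5591 Y90.0499
G1 X26.5591 Y99.8743
M5
G0 X0.0000 Y0.0000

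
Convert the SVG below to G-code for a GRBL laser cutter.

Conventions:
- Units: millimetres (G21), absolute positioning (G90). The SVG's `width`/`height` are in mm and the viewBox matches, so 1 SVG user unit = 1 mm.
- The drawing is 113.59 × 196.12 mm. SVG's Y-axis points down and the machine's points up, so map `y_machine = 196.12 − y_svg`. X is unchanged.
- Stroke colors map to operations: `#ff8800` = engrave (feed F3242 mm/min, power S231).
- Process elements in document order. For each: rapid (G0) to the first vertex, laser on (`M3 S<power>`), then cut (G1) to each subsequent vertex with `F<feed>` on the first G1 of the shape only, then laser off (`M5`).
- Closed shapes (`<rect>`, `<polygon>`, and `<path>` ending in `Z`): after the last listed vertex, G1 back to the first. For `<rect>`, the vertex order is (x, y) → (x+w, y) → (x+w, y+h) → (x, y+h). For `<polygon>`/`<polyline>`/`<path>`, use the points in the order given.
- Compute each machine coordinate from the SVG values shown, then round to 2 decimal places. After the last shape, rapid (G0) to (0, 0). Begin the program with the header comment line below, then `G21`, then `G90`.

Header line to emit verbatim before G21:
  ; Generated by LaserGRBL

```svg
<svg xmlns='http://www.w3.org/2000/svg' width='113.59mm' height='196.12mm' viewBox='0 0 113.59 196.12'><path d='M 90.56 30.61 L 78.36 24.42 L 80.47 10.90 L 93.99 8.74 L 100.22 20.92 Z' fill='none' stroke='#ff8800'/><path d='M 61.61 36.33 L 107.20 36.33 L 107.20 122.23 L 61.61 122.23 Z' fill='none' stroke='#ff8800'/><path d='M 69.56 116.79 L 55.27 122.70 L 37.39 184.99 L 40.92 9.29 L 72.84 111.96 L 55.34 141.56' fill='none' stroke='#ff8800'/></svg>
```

Since the viewBox matches the mm dimensions, user units are millimetres directly. The only transform is the Y-flip y_m = 196.12 − y_svg.

Shape 1 is a regular polygon drawn with `<path>`. Its stroke #ff8800 means engrave at S231, F3242. After flipping Y the toolpath is (90.56,165.51) → (78.36,171.70) → (80.47,185.22) → (93.99,187.38) → (100.22,175.20) → (90.56,165.51), returning to the start.

Shape 2 is a rectangle drawn with `<path>`. Its stroke #ff8800 means engrave at S231, F3242. After flipping Y the toolpath is (61.61,159.79) → (107.20,159.79) → (107.20,73.89) → (61.61,73.89) → (61.61,159.79), returning to the start.

Shape 3 is a open polyline drawn with `<path>`. Its stroke #ff8800 means engrave at S231, F3242. After flipping Y the toolpath is (69.56,79.33) → (55.27,73.42) → (37.39,11.13) → (40.92,186.83) → (72.84,84.16) → (55.34,54.56).

; Generated by LaserGRBL
G21
G90
G0 X90.56 Y165.51
M3 S231
G1 X78.36 Y171.70 F3242
G1 X80.47 Y185.22
G1 X93.99 Y187.38
G1 X100.22 Y175.20
G1 X90.56 Y165.51
M5
G0 X61.61 Y159.79
M3 S231
G1 X107.20 Y159.79 F3242
G1 X107.20 Y73.89
G1 X61.61 Y73.89
G1 X61.61 Y159.79
M5
G0 X69.56 Y79.33
M3 S231
G1 X55.27 Y73.42 F3242
G1 X37.39 Y11.13
G1 X40.92 Y186.83
G1 X72.84 Y84.16
G1 X55.34 Y54.56
M5
G0 X0.00 Y0.00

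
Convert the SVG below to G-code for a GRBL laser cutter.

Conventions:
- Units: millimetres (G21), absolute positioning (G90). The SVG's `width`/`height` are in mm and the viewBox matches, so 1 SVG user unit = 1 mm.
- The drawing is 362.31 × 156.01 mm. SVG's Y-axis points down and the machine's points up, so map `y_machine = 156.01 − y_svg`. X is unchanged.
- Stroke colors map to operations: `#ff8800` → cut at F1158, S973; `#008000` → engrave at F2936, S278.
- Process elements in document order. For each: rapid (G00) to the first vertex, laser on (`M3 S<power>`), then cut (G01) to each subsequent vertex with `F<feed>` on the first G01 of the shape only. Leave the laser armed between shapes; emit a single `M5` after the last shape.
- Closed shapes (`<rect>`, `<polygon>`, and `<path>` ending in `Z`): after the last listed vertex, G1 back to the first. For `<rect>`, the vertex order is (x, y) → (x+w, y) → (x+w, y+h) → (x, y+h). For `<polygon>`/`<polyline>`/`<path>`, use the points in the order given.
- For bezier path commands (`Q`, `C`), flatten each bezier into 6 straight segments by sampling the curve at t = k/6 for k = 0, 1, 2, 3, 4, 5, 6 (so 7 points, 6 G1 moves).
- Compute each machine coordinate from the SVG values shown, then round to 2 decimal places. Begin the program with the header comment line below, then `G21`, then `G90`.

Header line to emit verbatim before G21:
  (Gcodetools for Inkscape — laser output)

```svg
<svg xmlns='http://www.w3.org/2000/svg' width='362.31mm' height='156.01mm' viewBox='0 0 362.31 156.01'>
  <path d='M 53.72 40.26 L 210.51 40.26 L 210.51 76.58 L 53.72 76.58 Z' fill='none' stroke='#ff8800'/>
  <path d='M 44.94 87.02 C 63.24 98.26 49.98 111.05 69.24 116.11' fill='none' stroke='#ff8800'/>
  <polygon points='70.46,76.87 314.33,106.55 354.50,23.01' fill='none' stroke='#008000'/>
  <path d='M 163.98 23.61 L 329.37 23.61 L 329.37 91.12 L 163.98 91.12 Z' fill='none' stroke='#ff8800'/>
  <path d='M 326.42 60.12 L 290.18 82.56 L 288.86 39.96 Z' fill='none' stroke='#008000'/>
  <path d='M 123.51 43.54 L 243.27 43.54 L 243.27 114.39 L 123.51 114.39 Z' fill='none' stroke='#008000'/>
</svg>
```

Since the viewBox matches the mm dimensions, user units are millimetres directly. The only transform is the Y-flip y_m = 156.01 − y_svg.

Shape 1 is a rectangle drawn with `<path>`. Its stroke #ff8800 means cut at S973, F1158. After flipping Y the toolpath is (53.72,115.75) → (210.51,115.75) → (210.51,79.43) → (53.72,79.43) → (53.72,115.75), returning to the start.

Shape 2 is a cubic bezier drawn with `<path>`. Its stroke #ff8800 means cut at S973, F1158. After flipping Y the toolpath is (44.94,68.99) → (51.76,63.28) → (55.09,57.58) → (56.73,52.13) → (58.45,47.19) → (62.02,43.03) → (69.24,39.90).

Shape 3 is a closed polygon drawn with `<polygon>`. Its stroke #008000 means engrave at S278, F2936. After flipping Y the toolpath is (70.46,79.14) → (314.33,49.46) → (354.50,133.00) → (70.46,79.14), returning to the start.

Shape 4 is a rectangle drawn with `<path>`. Its stroke #ff8800 means cut at S973, F1158. After flipping Y the toolpath is (163.98,132.40) → (329.37,132.40) → (329.37,64.89) → (163.98,64.89) → (163.98,132.40), returning to the start.

Shape 5 is a regular polygon drawn with `<path>`. Its stroke #008000 means engrave at S278, F2936. After flipping Y the toolpath is (326.42,95.89) → (290.18,73.45) → (288.86,116.05) → (326.42,95.89), returning to the start.

Shape 6 is a rectangle drawn with `<path>`. Its stroke #008000 means engrave at S278, F2936. After flipping Y the toolpath is (123.51,112.47) → (243.27,112.47) → (243.27,41.62) → (123.51,41.62) → (123.51,112.47), returning to the start.

(Gcodetools for Inkscape — laser output)
G21
G90
G00 X53.72 Y115.75
M3 S973
G01 X210.51 Y115.75 F1158
G01 X210.51 Y79.43
G01 X53.72 Y79.43
G01 X53.72 Y115.75
G00 X44.94 Y68.99
M3 S973
G01 X51.76 Y63.28 F1158
G01 X55.09 Y57.58
G01 X56.73 Y52.13
G01 X58.45 Y47.19
G01 X62.02 Y43.03
G01 X69.24 Y39.90
G00 X70.46 Y79.14
M3 S278
G01 X314.33 Y49.46 F2936
G01 X354.50 Y133.00
G01 X70.46 Y79.14
G00 X163.98 Y132.40
M3 S973
G01 X329.37 Y132.40 F1158
G01 X329.37 Y64.89
G01 X163.98 Y64.89
G01 X163.98 Y132.40
G00 X326.42 Y95.89
M3 S278
G01 X290.18 Y73.45 F2936
G01 X288.86 Y116.05
G01 X326.42 Y95.89
G00 X123.51 Y112.47
M3 S278
G01 X243.27 Y112.47 F2936
G01 X243.27 Y41.62
G01 X123.51 Y41.62
G01 X123.51 Y112.47
M5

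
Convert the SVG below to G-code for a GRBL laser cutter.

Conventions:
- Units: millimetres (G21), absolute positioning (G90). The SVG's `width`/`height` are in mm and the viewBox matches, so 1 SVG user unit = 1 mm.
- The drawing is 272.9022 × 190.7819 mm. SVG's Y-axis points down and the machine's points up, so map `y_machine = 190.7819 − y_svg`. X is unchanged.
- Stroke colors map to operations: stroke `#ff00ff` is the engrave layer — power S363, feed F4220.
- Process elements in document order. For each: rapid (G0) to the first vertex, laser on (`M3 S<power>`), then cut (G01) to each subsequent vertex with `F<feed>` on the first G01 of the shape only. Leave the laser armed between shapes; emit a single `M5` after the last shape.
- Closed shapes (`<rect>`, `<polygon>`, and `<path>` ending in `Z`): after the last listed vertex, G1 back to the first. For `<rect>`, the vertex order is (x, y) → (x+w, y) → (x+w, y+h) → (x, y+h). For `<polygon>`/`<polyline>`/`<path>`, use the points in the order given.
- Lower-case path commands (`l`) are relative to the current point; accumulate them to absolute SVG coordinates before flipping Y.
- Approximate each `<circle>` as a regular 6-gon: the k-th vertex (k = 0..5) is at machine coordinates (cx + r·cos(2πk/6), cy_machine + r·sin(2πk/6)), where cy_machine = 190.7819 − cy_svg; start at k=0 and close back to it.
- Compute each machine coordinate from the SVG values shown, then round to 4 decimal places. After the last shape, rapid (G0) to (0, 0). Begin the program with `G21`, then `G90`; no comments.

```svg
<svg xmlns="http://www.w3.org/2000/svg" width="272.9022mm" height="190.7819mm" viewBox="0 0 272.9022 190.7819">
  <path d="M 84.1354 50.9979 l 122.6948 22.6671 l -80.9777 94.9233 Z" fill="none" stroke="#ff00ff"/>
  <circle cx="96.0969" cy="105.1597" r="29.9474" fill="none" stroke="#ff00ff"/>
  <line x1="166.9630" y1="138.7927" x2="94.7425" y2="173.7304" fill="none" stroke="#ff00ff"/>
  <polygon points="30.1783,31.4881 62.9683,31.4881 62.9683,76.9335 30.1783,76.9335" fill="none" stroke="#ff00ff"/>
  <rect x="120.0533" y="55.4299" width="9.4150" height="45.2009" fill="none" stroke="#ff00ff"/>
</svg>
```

G21
G90
G0 X84.1354 Y139.7840
M3 S363
G01 X206.8302 Y117.1169 F4220
G01 X125.8525 Y22.1936
G01 X84.1354 Y139.7840
G0 X126.0443 Y85.6222
M3 S363
G01 X111.0706 Y111.5574 F4220
G01 X81.1232 Y111.5574
G01 X66.1495 Y85.6222
G01 X81.1232 Y59.6870
G01 X111.0706 Y59.6870
G01 X126.0443 Y85.6222
G0 X166.9630 Y51.9892
M3 S363
G01 X94.7425 Y17.0515 F4220
G0 X30.1783 Y159.2938
M3 S363
G01 X62.9683 Y159.2938 F4220
G01 X62.9683 Y113.8484
G01 X30.1783 Y113.8484
G01 X30.1783 Y159.2938
G0 X120.0533 Y135.3520
M3 S363
G01 X129.4683 Y135.3520 F4220
G01 X129.4683 Y90.1511
G01 X120.0533 Y90.1511
G01 X120.0533 Y135.3520
M5
G0 X0.0000 Y0.0000

Since the viewBox matches the mm dimensions, user units are millimetres directly. The only transform is the Y-flip y_m = 190.7819 − y_svg.

Shape 1 is a regular polygon drawn with `<path>`. Its stroke #ff00ff means engrave at S363, F4220. After flipping Y the toolpath is (84.1354,139.7840) → (206.8302,117.1169) → (125.8525,22.1936) → (84.1354,139.7840), returning to the start.

Shape 2 is a circle drawn with `<circle>`. Its stroke #ff00ff means engrave at S363, F4220. After flipping Y the toolpath is (126.0443,85.6222) → (111.0706,111.5574) → (81.1232,111.5574) → (66.1495,85.6222) → (81.1232,59.6870) → (111.0706,59.6870) → (126.0443,85.6222), returning to the start.

Shape 3 is a line segment drawn with `<line>`. Its stroke #ff00ff means engrave at S363, F4220. After flipping Y the toolpath is (166.9630,51.9892) → (94.7425,17.0515).

Shape 4 is a rectangle drawn with `<polygon>`. Its stroke #ff00ff means engrave at S363, F4220. After flipping Y the toolpath is (30.1783,159.2938) → (62.9683,159.2938) → (62.9683,113.8484) → (30.1783,113.8484) → (30.1783,159.2938), returning to the start.

Shape 5 is a rectangle drawn with `<rect>`. Its stroke #ff00ff means engrave at S363, F4220. After flipping Y the toolpath is (120.0533,135.3520) → (129.4683,135.3520) → (129.4683,90.1511) → (120.0533,90.1511) → (120.0533,135.3520), returning to the start.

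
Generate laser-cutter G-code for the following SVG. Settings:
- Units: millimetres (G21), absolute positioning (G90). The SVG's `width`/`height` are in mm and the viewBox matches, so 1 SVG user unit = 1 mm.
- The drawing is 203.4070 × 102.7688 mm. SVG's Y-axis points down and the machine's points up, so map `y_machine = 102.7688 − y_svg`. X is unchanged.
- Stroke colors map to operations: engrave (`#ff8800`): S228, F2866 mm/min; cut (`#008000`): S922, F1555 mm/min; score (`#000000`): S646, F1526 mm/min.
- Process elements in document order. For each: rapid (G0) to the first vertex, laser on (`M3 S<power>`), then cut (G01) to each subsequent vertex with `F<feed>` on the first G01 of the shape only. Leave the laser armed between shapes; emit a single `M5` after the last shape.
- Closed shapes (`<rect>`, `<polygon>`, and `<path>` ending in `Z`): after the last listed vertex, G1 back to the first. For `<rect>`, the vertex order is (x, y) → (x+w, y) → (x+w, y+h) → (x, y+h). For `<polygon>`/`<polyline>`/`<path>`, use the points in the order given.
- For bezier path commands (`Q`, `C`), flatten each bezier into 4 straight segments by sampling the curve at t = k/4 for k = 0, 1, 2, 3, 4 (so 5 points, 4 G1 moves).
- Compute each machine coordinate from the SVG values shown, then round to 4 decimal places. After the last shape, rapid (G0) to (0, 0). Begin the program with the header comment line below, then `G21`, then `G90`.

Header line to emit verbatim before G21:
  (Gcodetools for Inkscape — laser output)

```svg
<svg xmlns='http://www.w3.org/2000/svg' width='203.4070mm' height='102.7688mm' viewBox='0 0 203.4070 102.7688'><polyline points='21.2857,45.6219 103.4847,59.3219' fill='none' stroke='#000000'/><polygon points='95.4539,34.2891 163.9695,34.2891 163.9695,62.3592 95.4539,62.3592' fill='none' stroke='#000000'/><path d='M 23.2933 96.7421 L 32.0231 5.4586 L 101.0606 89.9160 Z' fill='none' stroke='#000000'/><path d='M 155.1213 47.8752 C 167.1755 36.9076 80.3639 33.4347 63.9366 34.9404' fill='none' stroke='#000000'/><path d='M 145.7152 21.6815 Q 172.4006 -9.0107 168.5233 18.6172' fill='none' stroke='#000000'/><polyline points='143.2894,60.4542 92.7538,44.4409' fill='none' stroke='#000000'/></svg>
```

1 u = 1 mm; y_m = 102.7688 − y.

[1] `<polyline>` line segment, #000000→score S646 F1526: (21.2857,57.1469) → (103.4847,43.4469)

[2] `<polygon>` rectangle, #000000→score S646 F1526: (95.4539,68.4797) → (163.9695,68.4797) → (163.9695,40.4096) → (95.4539,40.4096) → (95.4539,68.4797) (closed)

[3] `<path>` closed polygon, #000000→score S646 F1526: (23.2933,6.0267) → (32.0231,97.3102) → (101.0606,12.8528) → (23.2933,6.0267) (closed)

[4] `<path>` cubic bezier, #000000→score S646 F1526: (155.1213,54.8936) → (148.2691,61.7534) → (120.2095,66.0385) → (86.8096,67.9849) → (63.9366,67.8284)

[5] `<path>` quadratic bezier, #000000→score S646 F1526: (145.7152,81.0873) → (157.1477,92.7884) → (164.7599,97.1995) → (168.5518,94.3205) → (168.5233,84.1516)

[6] `<polyline>` line segment, #000000→score S646 F1526: (143.2894,42.3146) → (92.7538,58.3279)

(Gcodetools for Inkscape — laser output)
G21
G90
G0 X21.2857 Y57.1469
M3 S646
G01 X103.4847 Y43.4469 F1526
G0 X95.4539 Y68.4797
M3 S646
G01 X163.9695 Y68.4797 F1526
G01 X163.9695 Y40.4096
G01 X95.4539 Y40.4096
G01 X95.4539 Y68.4797
G0 X23.2933 Y6.0267
M3 S646
G01 X32.0231 Y97.3102 F1526
G01 X101.0606 Y12.8528
G01 X23.2933 Y6.0267
G0 X155.1213 Y54.8936
M3 S646
G01 X148.2691 Y61.7534 F1526
G01 X120.2095 Y66.0385
G01 X86.8096 Y67.9849
G01 X63.9366 Y67.8284
G0 X145.7152 Y81.0873
M3 S646
G01 X157.1477 Y92.7884 F1526
G01 X164.7599 Y97.1995
G01 X168.5518 Y94.3205
G01 X168.5233 Y84.1516
G0 X143.2894 Y42.3146
M3 S646
G01 X92.7538 Y58.3279 F1526
M5
G0 X0.0000 Y0.0000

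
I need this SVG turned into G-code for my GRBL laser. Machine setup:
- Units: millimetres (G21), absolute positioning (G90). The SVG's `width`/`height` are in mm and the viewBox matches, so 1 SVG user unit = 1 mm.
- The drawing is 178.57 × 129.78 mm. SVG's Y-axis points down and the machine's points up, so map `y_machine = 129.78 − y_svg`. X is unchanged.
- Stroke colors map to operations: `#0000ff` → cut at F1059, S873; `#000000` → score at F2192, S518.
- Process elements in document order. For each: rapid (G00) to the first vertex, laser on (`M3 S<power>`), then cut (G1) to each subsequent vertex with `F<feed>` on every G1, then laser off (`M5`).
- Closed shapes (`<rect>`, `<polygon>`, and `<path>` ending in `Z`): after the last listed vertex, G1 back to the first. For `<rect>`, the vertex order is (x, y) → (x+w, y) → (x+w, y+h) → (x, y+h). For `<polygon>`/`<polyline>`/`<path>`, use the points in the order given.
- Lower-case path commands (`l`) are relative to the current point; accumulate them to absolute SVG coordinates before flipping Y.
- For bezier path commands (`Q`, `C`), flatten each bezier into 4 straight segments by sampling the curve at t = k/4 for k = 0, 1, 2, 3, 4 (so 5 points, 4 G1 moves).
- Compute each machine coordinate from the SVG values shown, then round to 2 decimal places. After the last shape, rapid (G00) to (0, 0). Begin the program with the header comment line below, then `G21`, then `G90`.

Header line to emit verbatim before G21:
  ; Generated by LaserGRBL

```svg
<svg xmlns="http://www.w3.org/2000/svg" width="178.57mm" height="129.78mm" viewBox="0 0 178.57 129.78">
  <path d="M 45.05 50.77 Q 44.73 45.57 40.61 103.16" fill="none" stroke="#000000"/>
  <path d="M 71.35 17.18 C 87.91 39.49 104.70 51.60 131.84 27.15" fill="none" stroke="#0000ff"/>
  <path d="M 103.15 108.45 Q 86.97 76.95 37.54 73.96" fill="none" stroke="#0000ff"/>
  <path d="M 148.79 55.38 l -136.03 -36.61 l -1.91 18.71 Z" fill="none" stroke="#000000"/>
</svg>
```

Since the viewBox matches the mm dimensions, user units are millimetres directly. The only transform is the Y-flip y_m = 129.78 − y_svg.

Shape 1 is a quadratic bezier drawn with `<path>`. Its stroke #000000 means score at S518, F2192. After flipping Y the toolpath is (45.05,79.01) → (44.65,77.69) → (43.78,68.51) → (42.43,51.49) → (40.61,26.62).

Shape 2 is a cubic bezier drawn with `<path>`. Its stroke #0000ff means cut at S873, F1059. After flipping Y the toolpath is (71.35,112.60) → (83.97,98.19) → (97.63,90.08) → (113.27,90.74) → (131.84,102.63).

Shape 3 is a quadratic bezier drawn with `<path>`. Its stroke #0000ff means cut at S873, F1059. After flipping Y the toolpath is (103.15,21.33) → (92.98,35.30) → (78.66,45.70) → (60.18,52.54) → (37.54,55.82).

Shape 4 is a closed polygon drawn with `<path>`. Its stroke #000000 means score at S518, F2192. After flipping Y the toolpath is (148.79,74.40) → (12.76,111.01) → (10.85,92.30) → (148.79,74.40), returning to the start.

; Generated by LaserGRBL
G21
G90
G00 X45.05 Y79.01
M3 S518
G1 X44.65 Y77.69 F2192
G1 X43.78 Y68.51 F2192
G1 X42.43 Y51.49 F2192
G1 X40.61 Y26.62 F2192
M5
G00 X71.35 Y112.60
M3 S873
G1 X83.97 Y98.19 F1059
G1 X97.63 Y90.08 F1059
G1 X113.27 Y90.74 F1059
G1 X131.84 Y102.63 F1059
M5
G00 X103.15 Y21.33
M3 S873
G1 X92.98 Y35.30 F1059
G1 X78.66 Y45.70 F1059
G1 X60.18 Y52.54 F1059
G1 X37.54 Y55.82 F1059
M5
G00 X148.79 Y74.40
M3 S518
G1 X12.76 Y111.01 F2192
G1 X10.85 Y92.30 F2192
G1 X148.79 Y74.40 F2192
M5
G00 X0.00 Y0.00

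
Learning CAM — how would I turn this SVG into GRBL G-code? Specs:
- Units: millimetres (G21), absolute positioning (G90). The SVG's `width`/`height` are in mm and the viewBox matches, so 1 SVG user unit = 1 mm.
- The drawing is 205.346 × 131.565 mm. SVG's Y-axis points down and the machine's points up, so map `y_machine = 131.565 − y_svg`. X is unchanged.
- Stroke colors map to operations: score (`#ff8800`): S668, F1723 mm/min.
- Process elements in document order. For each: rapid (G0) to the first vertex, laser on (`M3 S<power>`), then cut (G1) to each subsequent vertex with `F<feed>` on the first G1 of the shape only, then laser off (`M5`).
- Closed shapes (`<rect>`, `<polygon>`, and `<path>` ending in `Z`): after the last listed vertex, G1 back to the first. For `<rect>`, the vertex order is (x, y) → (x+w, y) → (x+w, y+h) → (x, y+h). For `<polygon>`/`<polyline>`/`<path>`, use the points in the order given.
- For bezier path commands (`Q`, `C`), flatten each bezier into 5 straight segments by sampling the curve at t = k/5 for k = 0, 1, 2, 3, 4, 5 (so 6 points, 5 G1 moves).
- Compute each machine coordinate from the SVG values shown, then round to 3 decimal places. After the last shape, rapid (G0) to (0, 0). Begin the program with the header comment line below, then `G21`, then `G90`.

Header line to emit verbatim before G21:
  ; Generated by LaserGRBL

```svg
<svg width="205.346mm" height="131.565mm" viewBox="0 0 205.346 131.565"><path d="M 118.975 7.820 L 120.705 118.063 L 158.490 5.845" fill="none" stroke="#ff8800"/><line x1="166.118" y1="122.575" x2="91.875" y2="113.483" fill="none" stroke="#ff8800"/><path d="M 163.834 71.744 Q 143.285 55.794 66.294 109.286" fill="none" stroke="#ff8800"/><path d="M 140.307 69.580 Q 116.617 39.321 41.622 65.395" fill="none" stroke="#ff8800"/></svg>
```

viewBox `0 0 205.346 131.565` with mm width/height → 1 unit = 1 mm. Flip: y_m = 131.565 − y_svg.

**Shape 1** — `<path>` open polyline, stroke `#ff8800` → score (S668, F1723). Machine vertices: (118.975,123.745) → (120.705,13.502) → (158.490,125.720). Open path.

**Shape 2** — `<line>` line segment, stroke `#ff8800` → score (S668, F1723). Machine vertices: (166.118,8.990) → (91.875,18.082). Open path.

**Shape 3** — `<path>` quadratic bezier, stroke `#ff8800` → score (S668, F1723). Control points (SVG): P0=(163.834,71.744), P1=(143.285,55.794), P2=(66.294,109.286); sampled at t=k/5. Machine vertices: (163.834,59.821) → (153.357,63.423) → (138.364,61.470) → (118.856,53.962) → (94.833,40.898) → (66.294,22.279). Open path.

**Shape 4** — `<path>` quadratic bezier, stroke `#ff8800` → score (S668, F1723). Control points (SVG): P0=(140.307,69.580), P1=(116.617,39.321), P2=(41.622,65.395); sampled at t=k/5. Machine vertices: (140.307,61.985) → (128.779,71.835) → (113.146,77.179) → (93.409,78.016) → (69.568,74.346) → (41.622,66.170). Open path.

; Generated by LaserGRBL
G21
G90
G0 X118.975 Y123.745
M3 S668
G1 X120.705 Y13.502 F1723
G1 X158.490 Y125.720
M5
G0 X166.118 Y8.990
M3 S668
G1 X91.875 Y18.082 F1723
M5
G0 X163.834 Y59.821
M3 S668
G1 X153.357 Y63.423 F1723
G1 X138.364 Y61.470
G1 X118.856 Y53.962
G1 X94.833 Y40.898
G1 X66.294 Y22.279
M5
G0 X140.307 Y61.985
M3 S668
G1 X128.779 Y71.835 F1723
G1 X113.146 Y77.179
G1 X93.409 Y78.016
G1 X69.568 Y74.346
G1 X41.622 Y66.170
M5
G0 X0.000 Y0.000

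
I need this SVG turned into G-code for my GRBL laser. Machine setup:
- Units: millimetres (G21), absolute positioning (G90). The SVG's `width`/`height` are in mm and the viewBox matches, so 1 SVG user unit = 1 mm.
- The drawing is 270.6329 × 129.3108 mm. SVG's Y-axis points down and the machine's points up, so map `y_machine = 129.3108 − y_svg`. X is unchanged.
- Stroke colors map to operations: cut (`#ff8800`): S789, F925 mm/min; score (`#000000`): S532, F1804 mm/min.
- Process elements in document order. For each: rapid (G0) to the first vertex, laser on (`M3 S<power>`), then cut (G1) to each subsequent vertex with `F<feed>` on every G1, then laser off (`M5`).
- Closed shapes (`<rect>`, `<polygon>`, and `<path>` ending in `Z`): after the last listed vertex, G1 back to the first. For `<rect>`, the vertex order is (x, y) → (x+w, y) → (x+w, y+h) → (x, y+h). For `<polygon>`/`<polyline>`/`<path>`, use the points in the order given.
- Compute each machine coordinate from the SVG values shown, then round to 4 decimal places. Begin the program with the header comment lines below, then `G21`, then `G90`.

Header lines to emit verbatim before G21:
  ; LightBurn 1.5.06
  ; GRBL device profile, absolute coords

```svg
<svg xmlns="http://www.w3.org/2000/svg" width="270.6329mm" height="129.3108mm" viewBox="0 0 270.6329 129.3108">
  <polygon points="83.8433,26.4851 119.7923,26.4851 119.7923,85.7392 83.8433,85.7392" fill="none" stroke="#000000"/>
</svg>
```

1 u = 1 mm; y_m = 129.3108 − y.

[1] `<polygon>` rectangle, #000000→score S532 F1804: (83.8433,102.8257) → (119.7923,102.8257) → (119.7923,43.5716) → (83.8433,43.5716) → (83.8433,102.8257) (closed)

; LightBurn 1.5.06
; GRBL device profile, absolute coords
G21
G90
G0 X83.8433 Y102.8257
M3 S532
G1 X119.7923 Y102.8257 F1804
G1 X119.7923 Y43.5716 F1804
G1 X83.8433 Y43.5716 F1804
G1 X83.8433 Y102.8257 F1804
M5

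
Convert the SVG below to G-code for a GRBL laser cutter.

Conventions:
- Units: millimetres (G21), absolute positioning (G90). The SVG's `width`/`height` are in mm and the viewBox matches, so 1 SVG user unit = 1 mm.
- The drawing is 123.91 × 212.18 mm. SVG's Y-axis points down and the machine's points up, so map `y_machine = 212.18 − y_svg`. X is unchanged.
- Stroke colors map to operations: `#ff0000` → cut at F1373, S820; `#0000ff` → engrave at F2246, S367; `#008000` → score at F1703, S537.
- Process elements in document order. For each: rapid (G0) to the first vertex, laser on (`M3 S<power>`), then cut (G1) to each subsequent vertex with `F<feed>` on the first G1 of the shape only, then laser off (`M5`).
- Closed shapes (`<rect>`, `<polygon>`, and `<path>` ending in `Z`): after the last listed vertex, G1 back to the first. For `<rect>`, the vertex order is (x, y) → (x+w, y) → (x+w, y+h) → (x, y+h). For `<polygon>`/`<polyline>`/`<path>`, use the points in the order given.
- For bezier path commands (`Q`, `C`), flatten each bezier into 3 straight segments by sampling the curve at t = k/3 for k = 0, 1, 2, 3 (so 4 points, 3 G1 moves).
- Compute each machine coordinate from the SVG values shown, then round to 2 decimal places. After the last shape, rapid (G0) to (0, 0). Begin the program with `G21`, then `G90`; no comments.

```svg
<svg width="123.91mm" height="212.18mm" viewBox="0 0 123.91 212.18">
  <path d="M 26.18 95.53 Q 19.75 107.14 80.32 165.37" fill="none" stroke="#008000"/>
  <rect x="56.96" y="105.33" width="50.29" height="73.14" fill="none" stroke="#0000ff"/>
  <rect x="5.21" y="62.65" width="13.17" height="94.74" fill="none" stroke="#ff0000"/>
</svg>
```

G21
G90
G0 X26.18 Y116.65
M3 S537
G1 X29.34 Y103.73 F1703
G1 X47.38 Y80.45
G1 X80.32 Y46.81
M5
G0 X56.96 Y106.85
M3 S367
G1 X107.25 Y106.85 F2246
G1 X107.25 Y33.71
G1 X56.96 Y33.71
G1 X56.96 Y106.85
M5
G0 X5.21 Y149.53
M3 S820
G1 X18.38 Y149.53 F1373
G1 X18.38 Y54.79
G1 X5.21 Y54.79
G1 X5.21 Y149.53
M5
G0 X0.00 Y0.00

Since the viewBox matches the mm dimensions, user units are millimetres directly. The only transform is the Y-flip y_m = 212.18 − y_svg.

Shape 1 is a quadratic bezier drawn with `<path>`. Its stroke #008000 means score at S537, F1703. After flipping Y the toolpath is (26.18,116.65) → (29.34,103.73) → (47.38,80.45) → (80.32,46.81).

Shape 2 is a rectangle drawn with `<rect>`. Its stroke #0000ff means engrave at S367, F2246. After flipping Y the toolpath is (56.96,106.85) → (107.25,106.85) → (107.25,33.71) → (56.96,33.71) → (56.96,106.85), returning to the start.

Shape 3 is a rectangle drawn with `<rect>`. Its stroke #ff0000 means cut at S820, F1373. After flipping Y the toolpath is (5.21,149.53) → (18.38,149.53) → (18.38,54.79) → (5.21,54.79) → (5.21,149.53), returning to the start.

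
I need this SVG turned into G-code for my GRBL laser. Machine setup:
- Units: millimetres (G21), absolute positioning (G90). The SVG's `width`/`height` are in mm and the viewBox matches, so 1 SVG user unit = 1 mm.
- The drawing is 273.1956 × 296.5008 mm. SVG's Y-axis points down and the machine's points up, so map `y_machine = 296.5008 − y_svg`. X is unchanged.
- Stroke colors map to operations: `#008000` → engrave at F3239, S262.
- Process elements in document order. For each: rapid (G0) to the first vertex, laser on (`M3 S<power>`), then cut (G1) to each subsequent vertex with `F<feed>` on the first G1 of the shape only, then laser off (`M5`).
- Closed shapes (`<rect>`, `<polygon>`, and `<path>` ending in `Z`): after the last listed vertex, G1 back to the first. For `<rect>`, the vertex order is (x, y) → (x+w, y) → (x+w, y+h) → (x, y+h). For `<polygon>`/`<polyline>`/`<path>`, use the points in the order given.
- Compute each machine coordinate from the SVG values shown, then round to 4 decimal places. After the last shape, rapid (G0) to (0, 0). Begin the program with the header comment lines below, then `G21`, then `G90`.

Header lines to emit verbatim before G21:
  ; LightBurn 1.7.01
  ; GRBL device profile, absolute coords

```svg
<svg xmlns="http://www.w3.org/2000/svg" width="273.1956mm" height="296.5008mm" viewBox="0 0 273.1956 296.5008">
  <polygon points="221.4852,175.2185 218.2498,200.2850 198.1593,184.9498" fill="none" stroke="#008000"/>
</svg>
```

1 u = 1 mm; y_m = 296.5008 − y.

[1] `<polygon>` regular polygon, #008000→engrave S262 F3239: (221.4852,121.2823) → (218.2498,96.2158) → (198.1593,111.5510) → (221.4852,121.2823) (closed)

; LightBurn 1.7.01
; GRBL device profile, absolute coords
G21
G90
G0 X221.4852 Y121.2823
M3 S262
G1 X218.2498 Y96.2158 F3239
G1 X198.1593 Y111.5510
G1 X221.4852 Y121.2823
M5
G0 X0.0000 Y0.0000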